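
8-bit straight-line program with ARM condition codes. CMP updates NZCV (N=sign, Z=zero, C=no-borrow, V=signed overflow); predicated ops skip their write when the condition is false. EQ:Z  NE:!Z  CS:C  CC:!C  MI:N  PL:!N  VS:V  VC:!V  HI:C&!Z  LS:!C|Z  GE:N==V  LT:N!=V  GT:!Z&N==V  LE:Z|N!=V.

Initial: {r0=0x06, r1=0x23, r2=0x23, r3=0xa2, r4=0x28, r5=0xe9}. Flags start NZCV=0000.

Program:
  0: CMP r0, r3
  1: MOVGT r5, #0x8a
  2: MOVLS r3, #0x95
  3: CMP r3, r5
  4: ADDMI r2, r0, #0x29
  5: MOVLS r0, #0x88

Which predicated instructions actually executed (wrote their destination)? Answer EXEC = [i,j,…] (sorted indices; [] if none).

0: ✓ CMP  NZCV=0000
1: ✓ MOVGT  r5←0x8a
2: ✓ MOVLS  r3←0x95
3: ✓ CMP  NZCV=0010
4: · ADDMI
5: · MOVLS

EXEC = [1,2]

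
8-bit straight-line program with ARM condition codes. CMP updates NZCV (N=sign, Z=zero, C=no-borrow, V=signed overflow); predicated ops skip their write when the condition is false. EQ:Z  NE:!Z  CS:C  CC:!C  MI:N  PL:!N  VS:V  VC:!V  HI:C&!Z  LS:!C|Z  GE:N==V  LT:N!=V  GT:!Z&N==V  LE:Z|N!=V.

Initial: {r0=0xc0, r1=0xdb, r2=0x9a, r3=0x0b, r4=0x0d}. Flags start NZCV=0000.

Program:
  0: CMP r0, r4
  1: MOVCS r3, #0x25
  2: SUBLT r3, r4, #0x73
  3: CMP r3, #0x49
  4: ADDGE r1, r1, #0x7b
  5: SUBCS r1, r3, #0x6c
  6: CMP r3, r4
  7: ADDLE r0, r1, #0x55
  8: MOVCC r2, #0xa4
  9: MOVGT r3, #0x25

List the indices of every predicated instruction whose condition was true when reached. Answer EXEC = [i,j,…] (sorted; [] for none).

EXEC = [1,2,5,7]

[0] flags=1010 → (cmp)
[1] flags=1010 CS?T → r3=0x25
[2] flags=1010 LT?T → r3=0x9a
[3] flags=0011 → (cmp)
[4] flags=0011 GE?F → skip
[5] flags=0011 CS?T → r1=0x2e
[6] flags=1010 → (cmp)
[7] flags=1010 LE?T → r0=0x83
[8] flags=1010 CC?F → skip
[9] flags=1010 GT?F → skip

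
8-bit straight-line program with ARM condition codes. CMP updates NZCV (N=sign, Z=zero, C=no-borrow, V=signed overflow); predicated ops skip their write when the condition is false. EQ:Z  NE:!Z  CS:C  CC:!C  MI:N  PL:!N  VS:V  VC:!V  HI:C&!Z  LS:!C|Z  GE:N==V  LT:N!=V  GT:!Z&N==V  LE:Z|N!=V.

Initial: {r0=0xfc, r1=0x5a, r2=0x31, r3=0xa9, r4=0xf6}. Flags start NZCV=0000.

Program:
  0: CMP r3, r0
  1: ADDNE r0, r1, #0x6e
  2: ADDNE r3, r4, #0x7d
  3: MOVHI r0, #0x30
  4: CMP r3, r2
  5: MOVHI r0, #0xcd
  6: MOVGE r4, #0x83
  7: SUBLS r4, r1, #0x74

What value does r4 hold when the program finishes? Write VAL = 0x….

0: ✓ CMP  NZCV=1000
1: ✓ ADDNE  r0←0xc8
2: ✓ ADDNE  r3←0x73
3: · MOVHI
4: ✓ CMP  NZCV=0010
5: ✓ MOVHI  r0←0xcd
6: ✓ MOVGE  r4←0x83
7: · SUBLS

VAL = 0x83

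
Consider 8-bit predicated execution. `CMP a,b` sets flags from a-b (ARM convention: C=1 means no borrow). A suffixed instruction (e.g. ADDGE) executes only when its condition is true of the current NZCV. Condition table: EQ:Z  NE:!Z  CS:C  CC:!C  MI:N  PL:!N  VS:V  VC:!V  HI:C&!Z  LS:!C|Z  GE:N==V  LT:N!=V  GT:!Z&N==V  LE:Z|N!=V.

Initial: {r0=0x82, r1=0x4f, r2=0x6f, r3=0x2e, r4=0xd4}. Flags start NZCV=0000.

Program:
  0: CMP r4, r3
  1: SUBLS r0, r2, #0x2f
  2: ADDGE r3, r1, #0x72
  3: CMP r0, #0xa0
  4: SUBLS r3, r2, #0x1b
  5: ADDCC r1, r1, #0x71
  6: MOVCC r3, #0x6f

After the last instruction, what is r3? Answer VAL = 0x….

0: ✓ CMP  NZCV=1010
1: · SUBLS
2: · ADDGE
3: ✓ CMP  NZCV=1000
4: ✓ SUBLS  r3←0x54
5: ✓ ADDCC  r1←0xc0
6: ✓ MOVCC  r3←0x6f

VAL = 0x6f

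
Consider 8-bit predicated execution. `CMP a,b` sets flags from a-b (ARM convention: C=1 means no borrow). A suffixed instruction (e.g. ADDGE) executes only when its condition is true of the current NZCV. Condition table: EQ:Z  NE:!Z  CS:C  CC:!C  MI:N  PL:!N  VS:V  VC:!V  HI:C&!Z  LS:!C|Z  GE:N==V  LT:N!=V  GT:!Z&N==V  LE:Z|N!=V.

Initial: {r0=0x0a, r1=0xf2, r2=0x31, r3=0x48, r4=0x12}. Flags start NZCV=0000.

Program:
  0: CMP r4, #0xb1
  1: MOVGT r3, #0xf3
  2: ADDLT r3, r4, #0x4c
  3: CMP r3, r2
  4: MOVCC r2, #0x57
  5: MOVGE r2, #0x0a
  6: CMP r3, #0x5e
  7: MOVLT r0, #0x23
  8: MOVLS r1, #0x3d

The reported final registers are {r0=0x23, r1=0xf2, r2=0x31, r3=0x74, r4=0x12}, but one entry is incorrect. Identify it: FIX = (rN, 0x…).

[0] flags=0000 → (cmp)
[1] flags=0000 GT?T → r3=0xf3
[2] flags=0000 LT?F → skip
[3] flags=1010 → (cmp)
[4] flags=1010 CC?F → skip
[5] flags=1010 GE?F → skip
[6] flags=1010 → (cmp)
[7] flags=1010 LT?T → r0=0x23
[8] flags=1010 LS?F → skip

FIX = (r3, 0xf3)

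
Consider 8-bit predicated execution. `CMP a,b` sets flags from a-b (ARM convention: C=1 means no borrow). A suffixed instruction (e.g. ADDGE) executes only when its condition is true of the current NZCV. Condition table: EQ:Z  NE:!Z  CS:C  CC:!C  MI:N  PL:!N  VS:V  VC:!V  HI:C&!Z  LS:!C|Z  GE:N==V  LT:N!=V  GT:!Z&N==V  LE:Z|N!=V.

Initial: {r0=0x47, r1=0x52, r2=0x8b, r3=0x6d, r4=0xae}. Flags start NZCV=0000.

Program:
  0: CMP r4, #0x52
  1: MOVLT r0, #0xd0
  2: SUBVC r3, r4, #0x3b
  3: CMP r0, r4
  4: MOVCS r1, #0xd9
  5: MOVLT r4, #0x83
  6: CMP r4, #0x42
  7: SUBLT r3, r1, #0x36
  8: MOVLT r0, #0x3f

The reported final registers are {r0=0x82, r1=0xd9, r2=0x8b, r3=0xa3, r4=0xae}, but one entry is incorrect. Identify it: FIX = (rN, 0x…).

FIX = (r0, 0x3f)

[0] flags=0011 → (cmp)
[1] flags=0011 LT?T → r0=0xd0
[2] flags=0011 VC?F → skip
[3] flags=0010 → (cmp)
[4] flags=0010 CS?T → r1=0xd9
[5] flags=0010 LT?F → skip
[6] flags=0011 → (cmp)
[7] flags=0011 LT?T → r3=0xa3
[8] flags=0011 LT?T → r0=0x3f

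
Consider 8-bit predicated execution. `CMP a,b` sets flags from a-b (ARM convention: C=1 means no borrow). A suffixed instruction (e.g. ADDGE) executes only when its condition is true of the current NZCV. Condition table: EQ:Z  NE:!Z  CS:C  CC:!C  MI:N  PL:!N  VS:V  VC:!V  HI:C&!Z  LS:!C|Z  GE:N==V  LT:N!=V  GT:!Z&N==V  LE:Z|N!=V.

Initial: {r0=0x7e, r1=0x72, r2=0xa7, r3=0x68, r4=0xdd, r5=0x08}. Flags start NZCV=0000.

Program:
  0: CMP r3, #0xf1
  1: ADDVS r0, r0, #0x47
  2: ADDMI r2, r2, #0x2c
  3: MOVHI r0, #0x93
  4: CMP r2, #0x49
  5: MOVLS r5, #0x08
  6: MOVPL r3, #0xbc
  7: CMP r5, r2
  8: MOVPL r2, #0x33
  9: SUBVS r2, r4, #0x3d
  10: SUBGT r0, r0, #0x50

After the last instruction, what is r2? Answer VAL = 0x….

0: ✓ CMP  NZCV=0000
1: · ADDVS
2: · ADDMI
3: · MOVHI
4: ✓ CMP  NZCV=0011
5: · MOVLS
6: ✓ MOVPL  r3←0xbc
7: ✓ CMP  NZCV=0000
8: ✓ MOVPL  r2←0x33
9: · SUBVS
10: ✓ SUBGT  r0←0x2e

VAL = 0x33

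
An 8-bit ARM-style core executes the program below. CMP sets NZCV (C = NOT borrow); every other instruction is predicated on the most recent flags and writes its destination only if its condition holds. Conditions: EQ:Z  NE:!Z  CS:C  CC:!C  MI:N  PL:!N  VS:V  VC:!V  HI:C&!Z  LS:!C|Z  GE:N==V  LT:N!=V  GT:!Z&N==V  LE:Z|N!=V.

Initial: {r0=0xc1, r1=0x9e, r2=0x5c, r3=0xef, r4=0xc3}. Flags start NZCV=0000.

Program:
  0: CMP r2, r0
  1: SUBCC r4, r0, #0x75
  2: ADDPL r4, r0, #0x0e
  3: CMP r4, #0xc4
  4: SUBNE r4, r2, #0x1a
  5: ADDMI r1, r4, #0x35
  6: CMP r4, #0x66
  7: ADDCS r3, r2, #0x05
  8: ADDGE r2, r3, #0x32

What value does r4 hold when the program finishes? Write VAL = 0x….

[0] flags=1001 → (cmp)
[1] flags=1001 CC?T → r4=0x4c
[2] flags=1001 PL?F → skip
[3] flags=1001 → (cmp)
[4] flags=1001 NE?T → r4=0x42
[5] flags=1001 MI?T → r1=0x77
[6] flags=1000 → (cmp)
[7] flags=1000 CS?F → skip
[8] flags=1000 GE?F → skip

VAL = 0x42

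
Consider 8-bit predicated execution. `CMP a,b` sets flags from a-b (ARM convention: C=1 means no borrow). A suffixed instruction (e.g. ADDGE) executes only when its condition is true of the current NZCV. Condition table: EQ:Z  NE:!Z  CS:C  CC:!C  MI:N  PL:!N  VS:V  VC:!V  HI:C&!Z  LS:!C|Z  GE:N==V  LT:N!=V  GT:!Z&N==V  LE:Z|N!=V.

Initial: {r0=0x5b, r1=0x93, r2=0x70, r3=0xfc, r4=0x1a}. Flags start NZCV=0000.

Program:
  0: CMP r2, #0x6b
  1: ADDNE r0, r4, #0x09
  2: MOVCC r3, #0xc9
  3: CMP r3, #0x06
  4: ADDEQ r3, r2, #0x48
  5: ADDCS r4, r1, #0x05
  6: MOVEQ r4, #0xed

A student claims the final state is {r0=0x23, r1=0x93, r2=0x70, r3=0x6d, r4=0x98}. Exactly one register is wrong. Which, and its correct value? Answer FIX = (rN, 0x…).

FIX = (r3, 0xfc)

[0] flags=0010 → (cmp)
[1] flags=0010 NE?T → r0=0x23
[2] flags=0010 CC?F → skip
[3] flags=1010 → (cmp)
[4] flags=1010 EQ?F → skip
[5] flags=1010 CS?T → r4=0x98
[6] flags=1010 EQ?F → skip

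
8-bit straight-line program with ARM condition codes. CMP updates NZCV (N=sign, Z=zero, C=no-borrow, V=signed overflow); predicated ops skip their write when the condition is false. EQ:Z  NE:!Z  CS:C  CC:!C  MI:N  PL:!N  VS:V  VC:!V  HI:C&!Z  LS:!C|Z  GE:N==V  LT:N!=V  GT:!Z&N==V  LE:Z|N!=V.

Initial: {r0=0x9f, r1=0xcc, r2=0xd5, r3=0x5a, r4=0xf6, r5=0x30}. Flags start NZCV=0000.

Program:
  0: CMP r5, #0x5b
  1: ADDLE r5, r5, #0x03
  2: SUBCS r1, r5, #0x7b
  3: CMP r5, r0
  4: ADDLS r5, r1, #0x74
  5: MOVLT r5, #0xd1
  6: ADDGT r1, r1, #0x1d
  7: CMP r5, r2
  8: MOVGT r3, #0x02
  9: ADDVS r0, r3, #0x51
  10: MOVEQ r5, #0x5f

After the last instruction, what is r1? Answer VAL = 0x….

0: ✓ CMP  NZCV=1000
1: ✓ ADDLE  r5←0x33
2: · SUBCS
3: ✓ CMP  NZCV=1001
4: ✓ ADDLS  r5←0x40
5: · MOVLT
6: ✓ ADDGT  r1←0xe9
7: ✓ CMP  NZCV=0000
8: ✓ MOVGT  r3←0x02
9: · ADDVS
10: · MOVEQ

VAL = 0xe9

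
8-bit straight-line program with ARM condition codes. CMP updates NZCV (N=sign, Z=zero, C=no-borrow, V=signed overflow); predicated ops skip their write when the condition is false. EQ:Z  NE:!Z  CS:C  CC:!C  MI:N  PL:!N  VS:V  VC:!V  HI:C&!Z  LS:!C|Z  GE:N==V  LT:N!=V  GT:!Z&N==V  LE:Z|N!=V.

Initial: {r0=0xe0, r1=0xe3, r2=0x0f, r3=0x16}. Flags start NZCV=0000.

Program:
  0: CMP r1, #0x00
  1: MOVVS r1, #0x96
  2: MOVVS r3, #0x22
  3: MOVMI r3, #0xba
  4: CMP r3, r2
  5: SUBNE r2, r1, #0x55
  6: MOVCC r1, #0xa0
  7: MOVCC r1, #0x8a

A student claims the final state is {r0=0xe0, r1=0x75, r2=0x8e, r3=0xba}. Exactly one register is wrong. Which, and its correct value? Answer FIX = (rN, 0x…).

FIX = (r1, 0xe3)

[0] flags=1010 → (cmp)
[1] flags=1010 VS?F → skip
[2] flags=1010 VS?F → skip
[3] flags=1010 MI?T → r3=0xba
[4] flags=1010 → (cmp)
[5] flags=1010 NE?T → r2=0x8e
[6] flags=1010 CC?F → skip
[7] flags=1010 CC?F → skip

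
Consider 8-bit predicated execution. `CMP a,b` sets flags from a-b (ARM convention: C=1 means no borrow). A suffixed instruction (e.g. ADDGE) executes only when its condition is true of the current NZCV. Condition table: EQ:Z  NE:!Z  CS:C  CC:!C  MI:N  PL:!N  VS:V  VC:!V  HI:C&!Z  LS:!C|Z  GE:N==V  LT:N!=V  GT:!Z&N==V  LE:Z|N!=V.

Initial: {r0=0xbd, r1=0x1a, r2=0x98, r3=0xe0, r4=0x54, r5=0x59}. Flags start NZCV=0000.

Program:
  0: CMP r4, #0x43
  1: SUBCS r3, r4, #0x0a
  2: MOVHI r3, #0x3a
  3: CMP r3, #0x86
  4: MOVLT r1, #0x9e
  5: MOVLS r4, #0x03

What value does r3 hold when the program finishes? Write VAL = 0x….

0: ✓ CMP  NZCV=0010
1: ✓ SUBCS  r3←0x4a
2: ✓ MOVHI  r3←0x3a
3: ✓ CMP  NZCV=1001
4: · MOVLT
5: ✓ MOVLS  r4←0x03

VAL = 0x3a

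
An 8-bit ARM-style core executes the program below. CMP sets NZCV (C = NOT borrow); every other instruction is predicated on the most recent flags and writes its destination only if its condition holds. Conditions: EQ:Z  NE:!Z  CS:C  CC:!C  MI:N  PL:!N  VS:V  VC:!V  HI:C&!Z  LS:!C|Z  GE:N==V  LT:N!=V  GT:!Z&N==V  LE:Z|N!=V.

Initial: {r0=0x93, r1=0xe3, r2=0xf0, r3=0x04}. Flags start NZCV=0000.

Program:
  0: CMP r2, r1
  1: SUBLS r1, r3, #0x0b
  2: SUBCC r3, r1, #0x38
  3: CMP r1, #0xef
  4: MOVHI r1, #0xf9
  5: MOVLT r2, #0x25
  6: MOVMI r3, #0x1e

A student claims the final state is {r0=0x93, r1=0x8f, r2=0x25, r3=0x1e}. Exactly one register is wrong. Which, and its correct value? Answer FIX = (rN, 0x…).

FIX = (r1, 0xe3)

0: ✓ CMP  NZCV=0010
1: · SUBLS
2: · SUBCC
3: ✓ CMP  NZCV=1000
4: · MOVHI
5: ✓ MOVLT  r2←0x25
6: ✓ MOVMI  r3←0x1e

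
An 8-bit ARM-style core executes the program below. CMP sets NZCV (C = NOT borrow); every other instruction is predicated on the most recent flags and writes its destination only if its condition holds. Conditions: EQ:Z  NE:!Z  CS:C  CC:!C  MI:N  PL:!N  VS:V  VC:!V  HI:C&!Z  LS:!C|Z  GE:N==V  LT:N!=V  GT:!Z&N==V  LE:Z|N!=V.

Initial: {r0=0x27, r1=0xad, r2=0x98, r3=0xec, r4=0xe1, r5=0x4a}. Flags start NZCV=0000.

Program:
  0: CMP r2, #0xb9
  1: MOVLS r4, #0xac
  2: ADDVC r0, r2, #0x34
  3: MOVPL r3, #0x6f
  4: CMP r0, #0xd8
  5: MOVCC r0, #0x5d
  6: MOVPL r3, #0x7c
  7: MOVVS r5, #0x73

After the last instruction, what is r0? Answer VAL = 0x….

0: ✓ CMP  NZCV=1000
1: ✓ MOVLS  r4←0xac
2: ✓ ADDVC  r0←0xcc
3: · MOVPL
4: ✓ CMP  NZCV=1000
5: ✓ MOVCC  r0←0x5d
6: · MOVPL
7: · MOVVS

VAL = 0x5d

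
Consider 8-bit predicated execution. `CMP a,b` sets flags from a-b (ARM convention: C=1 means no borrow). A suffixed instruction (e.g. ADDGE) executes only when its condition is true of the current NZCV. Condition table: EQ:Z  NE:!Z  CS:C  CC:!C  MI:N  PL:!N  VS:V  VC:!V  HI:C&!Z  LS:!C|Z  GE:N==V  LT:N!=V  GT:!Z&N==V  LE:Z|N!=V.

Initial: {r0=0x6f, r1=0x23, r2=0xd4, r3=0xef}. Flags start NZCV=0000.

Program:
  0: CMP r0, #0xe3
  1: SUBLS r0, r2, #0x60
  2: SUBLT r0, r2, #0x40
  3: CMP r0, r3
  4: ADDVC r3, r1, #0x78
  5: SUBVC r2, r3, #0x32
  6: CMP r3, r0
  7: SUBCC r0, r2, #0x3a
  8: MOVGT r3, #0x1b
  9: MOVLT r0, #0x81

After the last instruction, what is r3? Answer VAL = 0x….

[0] flags=1001 → (cmp)
[1] flags=1001 LS?T → r0=0x74
[2] flags=1001 LT?F → skip
[3] flags=1001 → (cmp)
[4] flags=1001 VC?F → skip
[5] flags=1001 VC?F → skip
[6] flags=0011 → (cmp)
[7] flags=0011 CC?F → skip
[8] flags=0011 GT?F → skip
[9] flags=0011 LT?T → r0=0x81

VAL = 0xef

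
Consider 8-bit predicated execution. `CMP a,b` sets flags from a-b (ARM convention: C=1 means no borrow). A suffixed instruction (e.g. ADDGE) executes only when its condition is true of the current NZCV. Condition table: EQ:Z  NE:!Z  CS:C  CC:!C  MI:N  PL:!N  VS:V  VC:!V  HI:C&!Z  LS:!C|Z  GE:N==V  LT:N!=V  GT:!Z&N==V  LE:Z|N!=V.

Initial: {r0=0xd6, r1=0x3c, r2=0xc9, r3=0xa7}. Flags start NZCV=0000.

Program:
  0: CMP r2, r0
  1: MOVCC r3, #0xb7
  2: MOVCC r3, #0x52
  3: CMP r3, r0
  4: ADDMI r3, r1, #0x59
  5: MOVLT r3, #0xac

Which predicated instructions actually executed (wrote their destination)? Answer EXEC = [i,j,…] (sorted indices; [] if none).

EXEC = [1,2]

0: ✓ CMP  NZCV=1000
1: ✓ MOVCC  r3←0xb7
2: ✓ MOVCC  r3←0x52
3: ✓ CMP  NZCV=0000
4: · ADDMI
5: · MOVLT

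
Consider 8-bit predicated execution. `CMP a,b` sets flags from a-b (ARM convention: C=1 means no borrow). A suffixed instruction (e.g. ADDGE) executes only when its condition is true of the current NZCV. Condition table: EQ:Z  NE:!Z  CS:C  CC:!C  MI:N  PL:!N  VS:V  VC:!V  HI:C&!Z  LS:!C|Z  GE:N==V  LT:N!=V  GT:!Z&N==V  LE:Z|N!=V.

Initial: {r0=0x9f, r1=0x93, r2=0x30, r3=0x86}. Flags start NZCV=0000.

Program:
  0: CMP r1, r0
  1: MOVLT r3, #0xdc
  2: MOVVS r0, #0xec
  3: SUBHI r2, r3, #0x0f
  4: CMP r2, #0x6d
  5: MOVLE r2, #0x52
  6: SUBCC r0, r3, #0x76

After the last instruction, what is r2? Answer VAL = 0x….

0: ✓ CMP  NZCV=1000
1: ✓ MOVLT  r3←0xdc
2: · MOVVS
3: · SUBHI
4: ✓ CMP  NZCV=1000
5: ✓ MOVLE  r2←0x52
6: ✓ SUBCC  r0←0x66

VAL = 0x52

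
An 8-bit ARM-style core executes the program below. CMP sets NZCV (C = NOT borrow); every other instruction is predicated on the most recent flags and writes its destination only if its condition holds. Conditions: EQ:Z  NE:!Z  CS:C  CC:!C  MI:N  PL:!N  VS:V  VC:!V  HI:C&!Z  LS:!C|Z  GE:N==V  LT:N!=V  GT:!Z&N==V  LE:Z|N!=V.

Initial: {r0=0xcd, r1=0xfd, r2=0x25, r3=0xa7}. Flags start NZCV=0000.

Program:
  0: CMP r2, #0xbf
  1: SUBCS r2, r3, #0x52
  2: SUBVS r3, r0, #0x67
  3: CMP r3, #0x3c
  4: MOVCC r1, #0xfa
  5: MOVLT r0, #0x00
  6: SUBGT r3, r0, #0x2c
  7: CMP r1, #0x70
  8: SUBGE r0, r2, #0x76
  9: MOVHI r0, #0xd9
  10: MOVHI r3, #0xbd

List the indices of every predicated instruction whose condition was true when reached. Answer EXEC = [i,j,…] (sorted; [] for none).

[0] flags=0000 → (cmp)
[1] flags=0000 CS?F → skip
[2] flags=0000 VS?F → skip
[3] flags=0011 → (cmp)
[4] flags=0011 CC?F → skip
[5] flags=0011 LT?T → r0=0x00
[6] flags=0011 GT?F → skip
[7] flags=1010 → (cmp)
[8] flags=1010 GE?F → skip
[9] flags=1010 HI?T → r0=0xd9
[10] flags=1010 HI?T → r3=0xbd

EXEC = [5,9,10]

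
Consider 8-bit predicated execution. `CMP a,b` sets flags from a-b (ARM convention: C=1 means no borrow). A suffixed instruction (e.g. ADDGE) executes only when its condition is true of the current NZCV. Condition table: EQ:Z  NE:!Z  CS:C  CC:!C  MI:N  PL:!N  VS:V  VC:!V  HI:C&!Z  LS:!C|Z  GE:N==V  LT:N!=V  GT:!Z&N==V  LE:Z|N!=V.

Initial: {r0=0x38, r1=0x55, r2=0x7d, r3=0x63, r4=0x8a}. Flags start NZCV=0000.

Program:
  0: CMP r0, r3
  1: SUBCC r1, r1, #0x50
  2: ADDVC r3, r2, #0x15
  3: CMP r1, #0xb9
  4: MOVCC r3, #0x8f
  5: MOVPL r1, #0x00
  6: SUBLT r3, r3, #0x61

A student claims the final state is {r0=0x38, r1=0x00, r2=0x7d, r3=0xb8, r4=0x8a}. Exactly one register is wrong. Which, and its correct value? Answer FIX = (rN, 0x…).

0: ✓ CMP  NZCV=1000
1: ✓ SUBCC  r1←0x05
2: ✓ ADDVC  r3←0x92
3: ✓ CMP  NZCV=0000
4: ✓ MOVCC  r3←0x8f
5: ✓ MOVPL  r1←0x00
6: · SUBLT

FIX = (r3, 0x8f)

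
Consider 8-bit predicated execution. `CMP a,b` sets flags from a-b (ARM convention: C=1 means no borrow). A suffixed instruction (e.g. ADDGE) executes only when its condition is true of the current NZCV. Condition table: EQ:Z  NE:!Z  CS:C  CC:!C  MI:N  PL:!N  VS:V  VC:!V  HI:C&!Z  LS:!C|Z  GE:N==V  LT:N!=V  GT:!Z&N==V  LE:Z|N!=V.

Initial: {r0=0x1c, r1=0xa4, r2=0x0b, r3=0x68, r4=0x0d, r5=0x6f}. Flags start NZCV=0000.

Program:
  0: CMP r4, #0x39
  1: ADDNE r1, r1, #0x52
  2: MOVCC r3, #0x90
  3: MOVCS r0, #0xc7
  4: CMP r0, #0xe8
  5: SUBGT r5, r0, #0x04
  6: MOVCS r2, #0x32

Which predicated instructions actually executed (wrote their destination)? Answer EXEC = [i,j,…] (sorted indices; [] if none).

[0] flags=1000 → (cmp)
[1] flags=1000 NE?T → r1=0xf6
[2] flags=1000 CC?T → r3=0x90
[3] flags=1000 CS?F → skip
[4] flags=0000 → (cmp)
[5] flags=0000 GT?T → r5=0x18
[6] flags=0000 CS?F → skip

EXEC = [1,2,5]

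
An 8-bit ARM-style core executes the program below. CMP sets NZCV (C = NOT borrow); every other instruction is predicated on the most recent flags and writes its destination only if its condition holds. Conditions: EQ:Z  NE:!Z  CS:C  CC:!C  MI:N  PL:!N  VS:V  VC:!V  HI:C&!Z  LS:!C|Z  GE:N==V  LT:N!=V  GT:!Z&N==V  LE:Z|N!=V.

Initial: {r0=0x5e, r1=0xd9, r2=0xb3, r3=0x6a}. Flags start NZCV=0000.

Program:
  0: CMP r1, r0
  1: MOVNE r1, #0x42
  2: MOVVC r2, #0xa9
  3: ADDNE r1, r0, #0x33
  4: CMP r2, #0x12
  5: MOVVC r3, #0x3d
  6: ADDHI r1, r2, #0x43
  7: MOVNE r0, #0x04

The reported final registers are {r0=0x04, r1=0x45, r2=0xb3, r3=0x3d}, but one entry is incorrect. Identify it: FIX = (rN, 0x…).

[0] flags=0011 → (cmp)
[1] flags=0011 NE?T → r1=0x42
[2] flags=0011 VC?F → skip
[3] flags=0011 NE?T → r1=0x91
[4] flags=1010 → (cmp)
[5] flags=1010 VC?T → r3=0x3d
[6] flags=1010 HI?T → r1=0xf6
[7] flags=1010 NE?T → r0=0x04

FIX = (r1, 0xf6)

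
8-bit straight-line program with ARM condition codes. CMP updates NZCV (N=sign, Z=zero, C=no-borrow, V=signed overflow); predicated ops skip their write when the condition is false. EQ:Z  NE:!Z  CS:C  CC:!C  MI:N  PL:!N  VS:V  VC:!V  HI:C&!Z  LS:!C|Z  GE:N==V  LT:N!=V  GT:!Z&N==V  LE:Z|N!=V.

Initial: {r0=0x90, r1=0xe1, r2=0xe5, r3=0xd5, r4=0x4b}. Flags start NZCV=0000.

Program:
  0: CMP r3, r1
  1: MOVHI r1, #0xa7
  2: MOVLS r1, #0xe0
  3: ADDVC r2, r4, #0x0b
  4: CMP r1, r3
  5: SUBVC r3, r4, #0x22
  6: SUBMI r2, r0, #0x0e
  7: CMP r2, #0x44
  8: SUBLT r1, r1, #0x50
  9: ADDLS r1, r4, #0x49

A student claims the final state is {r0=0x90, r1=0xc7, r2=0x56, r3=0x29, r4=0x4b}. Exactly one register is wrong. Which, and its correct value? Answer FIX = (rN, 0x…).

FIX = (r1, 0xe0)

0: ✓ CMP  NZCV=1000
1: · MOVHI
2: ✓ MOVLS  r1←0xe0
3: ✓ ADDVC  r2←0x56
4: ✓ CMP  NZCV=0010
5: ✓ SUBVC  r3←0x29
6: · SUBMI
7: ✓ CMP  NZCV=0010
8: · SUBLT
9: · ADDLS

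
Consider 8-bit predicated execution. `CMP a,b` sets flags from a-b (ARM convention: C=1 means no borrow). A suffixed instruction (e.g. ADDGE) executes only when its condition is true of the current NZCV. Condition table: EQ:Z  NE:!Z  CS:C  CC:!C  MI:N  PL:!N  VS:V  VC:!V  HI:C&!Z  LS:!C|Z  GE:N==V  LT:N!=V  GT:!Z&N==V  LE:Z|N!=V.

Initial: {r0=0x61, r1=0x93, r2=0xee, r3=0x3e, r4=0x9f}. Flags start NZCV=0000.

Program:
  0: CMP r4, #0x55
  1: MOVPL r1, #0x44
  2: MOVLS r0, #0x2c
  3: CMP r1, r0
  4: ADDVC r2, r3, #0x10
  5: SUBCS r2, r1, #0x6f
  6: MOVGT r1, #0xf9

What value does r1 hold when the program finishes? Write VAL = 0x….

0: ✓ CMP  NZCV=0011
1: ✓ MOVPL  r1←0x44
2: · MOVLS
3: ✓ CMP  NZCV=1000
4: ✓ ADDVC  r2←0x4e
5: · SUBCS
6: · MOVGT

VAL = 0x44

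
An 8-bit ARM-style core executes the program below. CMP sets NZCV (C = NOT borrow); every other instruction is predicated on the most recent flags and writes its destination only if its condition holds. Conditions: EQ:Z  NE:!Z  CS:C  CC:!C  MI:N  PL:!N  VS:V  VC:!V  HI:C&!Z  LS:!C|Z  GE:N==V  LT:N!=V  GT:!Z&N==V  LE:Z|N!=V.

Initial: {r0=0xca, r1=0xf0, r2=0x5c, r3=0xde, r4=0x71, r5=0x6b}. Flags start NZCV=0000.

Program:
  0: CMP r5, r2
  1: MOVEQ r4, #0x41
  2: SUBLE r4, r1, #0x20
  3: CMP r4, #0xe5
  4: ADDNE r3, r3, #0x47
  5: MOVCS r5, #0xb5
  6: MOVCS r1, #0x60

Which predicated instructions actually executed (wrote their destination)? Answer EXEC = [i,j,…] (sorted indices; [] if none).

EXEC = [4]

[0] flags=0010 → (cmp)
[1] flags=0010 EQ?F → skip
[2] flags=0010 LE?F → skip
[3] flags=1001 → (cmp)
[4] flags=1001 NE?T → r3=0x25
[5] flags=1001 CS?F → skip
[6] flags=1001 CS?F → skip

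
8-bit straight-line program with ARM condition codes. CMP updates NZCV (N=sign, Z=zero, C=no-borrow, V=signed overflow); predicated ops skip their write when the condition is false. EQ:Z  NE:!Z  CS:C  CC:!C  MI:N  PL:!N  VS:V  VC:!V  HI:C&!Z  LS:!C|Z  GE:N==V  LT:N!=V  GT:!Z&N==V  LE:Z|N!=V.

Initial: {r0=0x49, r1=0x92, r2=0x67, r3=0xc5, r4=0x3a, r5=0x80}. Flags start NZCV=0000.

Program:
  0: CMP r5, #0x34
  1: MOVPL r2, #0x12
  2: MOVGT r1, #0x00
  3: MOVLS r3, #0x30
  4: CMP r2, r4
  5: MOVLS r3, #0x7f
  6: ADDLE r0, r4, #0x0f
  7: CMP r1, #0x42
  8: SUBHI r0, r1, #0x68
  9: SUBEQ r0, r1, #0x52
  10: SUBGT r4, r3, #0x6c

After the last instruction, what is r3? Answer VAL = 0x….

VAL = 0x7f

[0] flags=0011 → (cmp)
[1] flags=0011 PL?T → r2=0x12
[2] flags=0011 GT?F → skip
[3] flags=0011 LS?F → skip
[4] flags=1000 → (cmp)
[5] flags=1000 LS?T → r3=0x7f
[6] flags=1000 LE?T → r0=0x49
[7] flags=0011 → (cmp)
[8] flags=0011 HI?T → r0=0x2a
[9] flags=0011 EQ?F → skip
[10] flags=0011 GT?F → skip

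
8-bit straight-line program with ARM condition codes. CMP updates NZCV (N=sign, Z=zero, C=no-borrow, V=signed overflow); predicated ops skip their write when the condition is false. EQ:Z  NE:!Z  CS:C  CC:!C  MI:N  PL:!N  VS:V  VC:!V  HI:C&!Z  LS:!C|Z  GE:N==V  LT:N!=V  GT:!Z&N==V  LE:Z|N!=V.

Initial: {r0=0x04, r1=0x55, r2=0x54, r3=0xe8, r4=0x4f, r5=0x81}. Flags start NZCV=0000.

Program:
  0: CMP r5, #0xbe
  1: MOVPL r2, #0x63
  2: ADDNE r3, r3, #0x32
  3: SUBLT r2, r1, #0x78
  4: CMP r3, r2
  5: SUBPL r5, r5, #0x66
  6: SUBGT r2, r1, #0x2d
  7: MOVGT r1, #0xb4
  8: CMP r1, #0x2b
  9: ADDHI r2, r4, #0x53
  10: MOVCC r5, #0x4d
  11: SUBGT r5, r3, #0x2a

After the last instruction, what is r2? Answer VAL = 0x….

VAL = 0xa2

0: ✓ CMP  NZCV=1000
1: · MOVPL
2: ✓ ADDNE  r3←0x1a
3: ✓ SUBLT  r2←0xdd
4: ✓ CMP  NZCV=0000
5: ✓ SUBPL  r5←0x1b
6: ✓ SUBGT  r2←0x28
7: ✓ MOVGT  r1←0xb4
8: ✓ CMP  NZCV=1010
9: ✓ ADDHI  r2←0xa2
10: · MOVCC
11: · SUBGT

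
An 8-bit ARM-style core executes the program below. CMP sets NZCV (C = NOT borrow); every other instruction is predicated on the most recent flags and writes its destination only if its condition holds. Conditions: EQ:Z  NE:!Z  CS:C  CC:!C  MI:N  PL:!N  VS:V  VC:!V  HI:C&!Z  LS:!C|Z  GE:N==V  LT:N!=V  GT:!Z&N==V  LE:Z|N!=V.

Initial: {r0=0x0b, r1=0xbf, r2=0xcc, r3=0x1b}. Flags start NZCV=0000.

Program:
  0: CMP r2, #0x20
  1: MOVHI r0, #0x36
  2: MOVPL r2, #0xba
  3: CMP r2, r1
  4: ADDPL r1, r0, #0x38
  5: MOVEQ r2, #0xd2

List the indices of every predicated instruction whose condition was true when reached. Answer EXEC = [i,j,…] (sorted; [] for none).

[0] flags=1010 → (cmp)
[1] flags=1010 HI?T → r0=0x36
[2] flags=1010 PL?F → skip
[3] flags=0010 → (cmp)
[4] flags=0010 PL?T → r1=0x6e
[5] flags=0010 EQ?F → skip

EXEC = [1,4]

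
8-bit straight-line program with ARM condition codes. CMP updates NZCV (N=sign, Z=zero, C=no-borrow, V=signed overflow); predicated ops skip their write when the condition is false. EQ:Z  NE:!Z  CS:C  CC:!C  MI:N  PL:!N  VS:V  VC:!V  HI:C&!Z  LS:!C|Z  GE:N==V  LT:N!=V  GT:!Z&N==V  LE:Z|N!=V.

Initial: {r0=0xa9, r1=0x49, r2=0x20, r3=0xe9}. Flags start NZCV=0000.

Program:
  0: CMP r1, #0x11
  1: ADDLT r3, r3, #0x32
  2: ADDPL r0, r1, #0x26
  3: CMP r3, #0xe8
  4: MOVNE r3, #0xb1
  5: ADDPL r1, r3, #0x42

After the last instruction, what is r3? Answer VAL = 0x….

0: ✓ CMP  NZCV=0010
1: · ADDLT
2: ✓ ADDPL  r0←0x6f
3: ✓ CMP  NZCV=0010
4: ✓ MOVNE  r3←0xb1
5: ✓ ADDPL  r1←0xf3

VAL = 0xb1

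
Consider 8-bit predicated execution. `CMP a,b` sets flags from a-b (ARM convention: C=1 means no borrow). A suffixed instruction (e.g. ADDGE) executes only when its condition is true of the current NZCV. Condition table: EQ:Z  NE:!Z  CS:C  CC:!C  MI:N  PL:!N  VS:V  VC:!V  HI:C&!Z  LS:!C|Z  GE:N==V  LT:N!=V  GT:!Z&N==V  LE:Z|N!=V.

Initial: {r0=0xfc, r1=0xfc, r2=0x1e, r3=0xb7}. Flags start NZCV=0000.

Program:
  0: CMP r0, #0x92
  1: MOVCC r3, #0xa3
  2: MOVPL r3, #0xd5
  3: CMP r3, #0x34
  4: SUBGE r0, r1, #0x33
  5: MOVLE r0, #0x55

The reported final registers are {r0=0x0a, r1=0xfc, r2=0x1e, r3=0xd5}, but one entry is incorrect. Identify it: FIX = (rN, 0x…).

0: ✓ CMP  NZCV=0010
1: · MOVCC
2: ✓ MOVPL  r3←0xd5
3: ✓ CMP  NZCV=1010
4: · SUBGE
5: ✓ MOVLE  r0←0x55

FIX = (r0, 0x55)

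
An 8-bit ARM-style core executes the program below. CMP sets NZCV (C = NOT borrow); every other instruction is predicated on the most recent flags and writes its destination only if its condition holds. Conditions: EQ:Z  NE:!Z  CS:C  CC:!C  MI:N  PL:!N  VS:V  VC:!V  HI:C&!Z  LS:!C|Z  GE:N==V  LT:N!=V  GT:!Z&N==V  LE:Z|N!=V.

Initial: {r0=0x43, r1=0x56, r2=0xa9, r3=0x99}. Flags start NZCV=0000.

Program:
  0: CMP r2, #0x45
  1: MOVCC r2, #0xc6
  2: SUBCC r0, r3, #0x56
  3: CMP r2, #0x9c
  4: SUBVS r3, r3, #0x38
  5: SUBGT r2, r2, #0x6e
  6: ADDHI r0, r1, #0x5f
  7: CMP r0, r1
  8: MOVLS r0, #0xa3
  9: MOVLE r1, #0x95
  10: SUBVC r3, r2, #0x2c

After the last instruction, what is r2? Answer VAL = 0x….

VAL = 0x3b

[0] flags=0011 → (cmp)
[1] flags=0011 CC?F → skip
[2] flags=0011 CC?F → skip
[3] flags=0010 → (cmp)
[4] flags=0010 VS?F → skip
[5] flags=0010 GT?T → r2=0x3b
[6] flags=0010 HI?T → r0=0xb5
[7] flags=0011 → (cmp)
[8] flags=0011 LS?F → skip
[9] flags=0011 LE?T → r1=0x95
[10] flags=0011 VC?F → skip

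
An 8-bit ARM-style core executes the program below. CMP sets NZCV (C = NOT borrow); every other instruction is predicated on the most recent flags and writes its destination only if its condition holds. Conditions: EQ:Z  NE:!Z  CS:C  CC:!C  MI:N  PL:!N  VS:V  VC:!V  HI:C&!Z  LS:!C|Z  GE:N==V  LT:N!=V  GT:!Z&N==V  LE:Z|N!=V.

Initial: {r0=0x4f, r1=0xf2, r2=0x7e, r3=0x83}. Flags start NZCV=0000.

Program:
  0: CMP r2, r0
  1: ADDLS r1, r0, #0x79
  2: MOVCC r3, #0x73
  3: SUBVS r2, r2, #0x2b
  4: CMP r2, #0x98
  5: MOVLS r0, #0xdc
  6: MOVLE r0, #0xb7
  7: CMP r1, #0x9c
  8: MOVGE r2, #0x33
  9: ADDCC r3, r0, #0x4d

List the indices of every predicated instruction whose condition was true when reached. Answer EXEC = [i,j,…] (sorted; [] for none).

EXEC = [5,8]

0: ✓ CMP  NZCV=0010
1: · ADDLS
2: · MOVCC
3: · SUBVS
4: ✓ CMP  NZCV=1001
5: ✓ MOVLS  r0←0xdc
6: · MOVLE
7: ✓ CMP  NZCV=0010
8: ✓ MOVGE  r2←0x33
9: · ADDCC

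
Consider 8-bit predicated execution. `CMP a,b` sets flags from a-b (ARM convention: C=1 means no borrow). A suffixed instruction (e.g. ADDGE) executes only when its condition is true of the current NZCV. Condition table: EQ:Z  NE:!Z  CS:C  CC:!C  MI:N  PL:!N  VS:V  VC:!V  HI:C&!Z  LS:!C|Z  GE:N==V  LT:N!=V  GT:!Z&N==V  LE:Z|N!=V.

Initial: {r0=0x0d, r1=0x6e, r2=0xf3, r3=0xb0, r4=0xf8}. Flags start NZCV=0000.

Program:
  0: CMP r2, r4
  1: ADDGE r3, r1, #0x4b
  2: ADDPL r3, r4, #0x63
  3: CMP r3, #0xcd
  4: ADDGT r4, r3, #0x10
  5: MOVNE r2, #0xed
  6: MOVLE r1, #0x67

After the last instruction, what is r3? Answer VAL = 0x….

0: ✓ CMP  NZCV=1000
1: · ADDGE
2: · ADDPL
3: ✓ CMP  NZCV=1000
4: · ADDGT
5: ✓ MOVNE  r2←0xed
6: ✓ MOVLE  r1←0x67

VAL = 0xb0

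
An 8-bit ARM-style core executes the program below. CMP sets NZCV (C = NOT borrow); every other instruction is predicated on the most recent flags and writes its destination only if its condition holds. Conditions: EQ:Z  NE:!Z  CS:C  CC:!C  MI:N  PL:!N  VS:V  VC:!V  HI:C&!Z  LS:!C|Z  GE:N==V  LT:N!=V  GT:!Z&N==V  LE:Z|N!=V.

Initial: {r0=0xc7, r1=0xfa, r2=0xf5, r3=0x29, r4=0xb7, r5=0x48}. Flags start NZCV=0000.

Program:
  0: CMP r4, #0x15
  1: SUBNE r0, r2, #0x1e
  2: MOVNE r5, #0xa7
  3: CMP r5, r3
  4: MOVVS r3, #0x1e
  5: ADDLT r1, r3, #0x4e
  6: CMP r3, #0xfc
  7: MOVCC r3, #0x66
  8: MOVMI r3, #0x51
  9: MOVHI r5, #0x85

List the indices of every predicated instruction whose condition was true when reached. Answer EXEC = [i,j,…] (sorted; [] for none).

[0] flags=1010 → (cmp)
[1] flags=1010 NE?T → r0=0xd7
[2] flags=1010 NE?T → r5=0xa7
[3] flags=0011 → (cmp)
[4] flags=0011 VS?T → r3=0x1e
[5] flags=0011 LT?T → r1=0x6c
[6] flags=0000 → (cmp)
[7] flags=0000 CC?T → r3=0x66
[8] flags=0000 MI?F → skip
[9] flags=0000 HI?F → skip

EXEC = [1,2,4,5,7]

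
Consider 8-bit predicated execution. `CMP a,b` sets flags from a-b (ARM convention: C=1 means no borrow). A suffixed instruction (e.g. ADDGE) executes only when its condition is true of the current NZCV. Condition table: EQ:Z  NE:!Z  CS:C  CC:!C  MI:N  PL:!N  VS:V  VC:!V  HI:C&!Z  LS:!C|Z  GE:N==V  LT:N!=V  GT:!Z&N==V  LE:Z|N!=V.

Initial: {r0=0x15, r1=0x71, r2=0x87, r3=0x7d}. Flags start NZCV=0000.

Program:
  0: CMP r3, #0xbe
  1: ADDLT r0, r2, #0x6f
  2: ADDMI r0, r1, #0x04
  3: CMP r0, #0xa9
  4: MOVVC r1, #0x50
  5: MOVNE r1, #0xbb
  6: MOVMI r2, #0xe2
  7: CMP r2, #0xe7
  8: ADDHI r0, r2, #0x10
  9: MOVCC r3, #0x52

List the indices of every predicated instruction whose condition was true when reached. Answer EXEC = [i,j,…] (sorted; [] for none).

0: ✓ CMP  NZCV=1001
1: · ADDLT
2: ✓ ADDMI  r0←0x75
3: ✓ CMP  NZCV=1001
4: · MOVVC
5: ✓ MOVNE  r1←0xbb
6: ✓ MOVMI  r2←0xe2
7: ✓ CMP  NZCV=1000
8: · ADDHI
9: ✓ MOVCC  r3←0x52

EXEC = [2,5,6,9]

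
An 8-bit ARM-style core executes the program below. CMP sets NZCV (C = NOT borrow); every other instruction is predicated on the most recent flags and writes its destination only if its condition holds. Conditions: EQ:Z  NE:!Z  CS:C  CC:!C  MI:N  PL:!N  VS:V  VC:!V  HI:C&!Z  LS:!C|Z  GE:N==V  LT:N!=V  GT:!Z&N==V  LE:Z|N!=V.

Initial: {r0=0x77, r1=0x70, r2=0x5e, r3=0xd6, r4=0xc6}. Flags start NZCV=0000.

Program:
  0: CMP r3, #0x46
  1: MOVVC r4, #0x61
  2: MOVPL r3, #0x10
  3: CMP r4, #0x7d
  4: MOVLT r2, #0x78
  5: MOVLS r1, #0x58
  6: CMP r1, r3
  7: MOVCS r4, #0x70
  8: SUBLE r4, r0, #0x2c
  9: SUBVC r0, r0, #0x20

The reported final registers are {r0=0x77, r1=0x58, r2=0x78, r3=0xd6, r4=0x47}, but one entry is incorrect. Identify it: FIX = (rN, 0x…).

[0] flags=1010 → (cmp)
[1] flags=1010 VC?T → r4=0x61
[2] flags=1010 PL?F → skip
[3] flags=1000 → (cmp)
[4] flags=1000 LT?T → r2=0x78
[5] flags=1000 LS?T → r1=0x58
[6] flags=1001 → (cmp)
[7] flags=1001 CS?F → skip
[8] flags=1001 LE?F → skip
[9] flags=1001 VC?F → skip

FIX = (r4, 0x61)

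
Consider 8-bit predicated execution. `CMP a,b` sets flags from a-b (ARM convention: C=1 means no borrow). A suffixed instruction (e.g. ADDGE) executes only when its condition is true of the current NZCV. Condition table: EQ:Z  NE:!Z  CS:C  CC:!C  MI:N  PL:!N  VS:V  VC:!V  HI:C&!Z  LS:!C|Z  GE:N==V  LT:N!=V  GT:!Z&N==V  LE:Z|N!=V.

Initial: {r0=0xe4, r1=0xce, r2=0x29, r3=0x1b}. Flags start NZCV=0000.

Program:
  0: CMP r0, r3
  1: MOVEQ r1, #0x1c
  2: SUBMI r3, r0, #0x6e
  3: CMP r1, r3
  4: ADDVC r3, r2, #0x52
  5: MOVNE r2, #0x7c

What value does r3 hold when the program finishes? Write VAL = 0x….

VAL = 0x76

[0] flags=1010 → (cmp)
[1] flags=1010 EQ?F → skip
[2] flags=1010 MI?T → r3=0x76
[3] flags=0011 → (cmp)
[4] flags=0011 VC?F → skip
[5] flags=0011 NE?T → r2=0x7c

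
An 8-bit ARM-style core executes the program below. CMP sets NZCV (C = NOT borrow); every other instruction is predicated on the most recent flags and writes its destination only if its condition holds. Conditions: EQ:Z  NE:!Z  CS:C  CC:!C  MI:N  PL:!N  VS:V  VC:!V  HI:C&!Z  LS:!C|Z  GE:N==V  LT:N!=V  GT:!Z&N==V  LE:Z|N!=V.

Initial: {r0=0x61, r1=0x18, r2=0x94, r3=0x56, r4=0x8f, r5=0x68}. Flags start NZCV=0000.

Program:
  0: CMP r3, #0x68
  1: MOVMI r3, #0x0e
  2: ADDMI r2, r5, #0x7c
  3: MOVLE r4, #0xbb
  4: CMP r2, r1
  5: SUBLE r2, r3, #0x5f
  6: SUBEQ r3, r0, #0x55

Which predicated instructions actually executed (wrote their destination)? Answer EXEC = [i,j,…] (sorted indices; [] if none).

[0] flags=1000 → (cmp)
[1] flags=1000 MI?T → r3=0x0e
[2] flags=1000 MI?T → r2=0xe4
[3] flags=1000 LE?T → r4=0xbb
[4] flags=1010 → (cmp)
[5] flags=1010 LE?T → r2=0xaf
[6] flags=1010 EQ?F → skip

EXEC = [1,2,3,5]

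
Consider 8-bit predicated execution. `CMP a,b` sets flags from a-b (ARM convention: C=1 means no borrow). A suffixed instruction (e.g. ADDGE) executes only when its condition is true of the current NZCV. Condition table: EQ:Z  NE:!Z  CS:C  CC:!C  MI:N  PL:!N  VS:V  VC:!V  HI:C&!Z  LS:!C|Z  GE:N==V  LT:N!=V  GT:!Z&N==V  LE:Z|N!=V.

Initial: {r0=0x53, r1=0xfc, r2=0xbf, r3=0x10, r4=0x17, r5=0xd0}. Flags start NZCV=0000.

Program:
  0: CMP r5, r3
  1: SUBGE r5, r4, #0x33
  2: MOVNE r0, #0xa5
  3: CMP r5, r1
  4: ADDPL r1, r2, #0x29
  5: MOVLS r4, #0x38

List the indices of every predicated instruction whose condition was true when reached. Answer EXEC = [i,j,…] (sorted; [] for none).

EXEC = [2,5]

0: ✓ CMP  NZCV=1010
1: · SUBGE
2: ✓ MOVNE  r0←0xa5
3: ✓ CMP  NZCV=1000
4: · ADDPL
5: ✓ MOVLS  r4←0x38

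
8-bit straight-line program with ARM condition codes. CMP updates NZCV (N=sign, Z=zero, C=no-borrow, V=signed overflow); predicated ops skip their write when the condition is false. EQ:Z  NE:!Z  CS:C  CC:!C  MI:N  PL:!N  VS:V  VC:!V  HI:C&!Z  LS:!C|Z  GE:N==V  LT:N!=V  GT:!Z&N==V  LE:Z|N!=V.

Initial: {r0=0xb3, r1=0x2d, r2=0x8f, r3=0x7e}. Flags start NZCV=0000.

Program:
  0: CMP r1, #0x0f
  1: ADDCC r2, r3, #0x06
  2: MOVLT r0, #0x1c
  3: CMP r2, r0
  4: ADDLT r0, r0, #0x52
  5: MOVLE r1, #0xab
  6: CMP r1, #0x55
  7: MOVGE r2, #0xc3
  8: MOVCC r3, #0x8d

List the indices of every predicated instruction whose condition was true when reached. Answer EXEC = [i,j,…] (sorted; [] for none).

0: ✓ CMP  NZCV=0010
1: · ADDCC
2: · MOVLT
3: ✓ CMP  NZCV=1000
4: ✓ ADDLT  r0←0x05
5: ✓ MOVLE  r1←0xab
6: ✓ CMP  NZCV=0011
7: · MOVGE
8: · MOVCC

EXEC = [4,5]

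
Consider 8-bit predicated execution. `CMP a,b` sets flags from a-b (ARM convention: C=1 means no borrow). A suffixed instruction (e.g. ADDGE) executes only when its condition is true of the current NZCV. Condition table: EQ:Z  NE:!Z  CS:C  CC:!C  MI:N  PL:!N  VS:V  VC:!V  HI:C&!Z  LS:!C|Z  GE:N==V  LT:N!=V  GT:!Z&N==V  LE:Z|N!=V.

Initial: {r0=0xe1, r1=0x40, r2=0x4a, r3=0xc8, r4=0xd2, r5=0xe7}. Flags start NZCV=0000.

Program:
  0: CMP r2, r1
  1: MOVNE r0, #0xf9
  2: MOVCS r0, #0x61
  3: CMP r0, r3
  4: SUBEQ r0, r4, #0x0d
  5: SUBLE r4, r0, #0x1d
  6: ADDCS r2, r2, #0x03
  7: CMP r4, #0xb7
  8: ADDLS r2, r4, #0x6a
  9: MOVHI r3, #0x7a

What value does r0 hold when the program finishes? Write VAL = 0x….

VAL = 0x61

[0] flags=0010 → (cmp)
[1] flags=0010 NE?T → r0=0xf9
[2] flags=0010 CS?T → r0=0x61
[3] flags=1001 → (cmp)
[4] flags=1001 EQ?F → skip
[5] flags=1001 LE?F → skip
[6] flags=1001 CS?F → skip
[7] flags=0010 → (cmp)
[8] flags=0010 LS?F → skip
[9] flags=0010 HI?T → r3=0x7a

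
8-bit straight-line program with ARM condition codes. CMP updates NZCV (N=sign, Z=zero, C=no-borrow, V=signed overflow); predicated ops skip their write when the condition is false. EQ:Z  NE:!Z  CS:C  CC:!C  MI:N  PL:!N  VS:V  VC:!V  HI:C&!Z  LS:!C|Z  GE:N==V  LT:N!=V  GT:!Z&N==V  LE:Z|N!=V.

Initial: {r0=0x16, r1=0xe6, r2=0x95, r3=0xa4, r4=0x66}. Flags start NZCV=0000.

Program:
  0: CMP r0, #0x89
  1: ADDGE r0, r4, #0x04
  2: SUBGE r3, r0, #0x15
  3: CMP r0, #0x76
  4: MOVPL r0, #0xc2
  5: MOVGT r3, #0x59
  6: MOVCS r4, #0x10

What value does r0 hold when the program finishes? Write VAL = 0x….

VAL = 0x6a

[0] flags=1001 → (cmp)
[1] flags=1001 GE?T → r0=0x6a
[2] flags=1001 GE?T → r3=0x55
[3] flags=1000 → (cmp)
[4] flags=1000 PL?F → skip
[5] flags=1000 GT?F → skip
[6] flags=1000 CS?F → skip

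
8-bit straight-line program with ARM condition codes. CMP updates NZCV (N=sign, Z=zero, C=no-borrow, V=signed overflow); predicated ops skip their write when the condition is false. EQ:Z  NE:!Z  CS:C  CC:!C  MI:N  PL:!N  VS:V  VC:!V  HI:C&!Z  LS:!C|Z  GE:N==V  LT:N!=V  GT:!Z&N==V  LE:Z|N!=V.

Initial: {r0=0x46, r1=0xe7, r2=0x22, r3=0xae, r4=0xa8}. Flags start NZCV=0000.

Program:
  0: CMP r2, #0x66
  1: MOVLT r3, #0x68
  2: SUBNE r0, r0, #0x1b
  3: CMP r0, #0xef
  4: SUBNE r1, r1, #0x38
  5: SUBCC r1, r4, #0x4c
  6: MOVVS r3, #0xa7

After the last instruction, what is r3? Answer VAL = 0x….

VAL = 0x68

0: ✓ CMP  NZCV=1000
1: ✓ MOVLT  r3←0x68
2: ✓ SUBNE  r0←0x2b
3: ✓ CMP  NZCV=0000
4: ✓ SUBNE  r1←0xaf
5: ✓ SUBCC  r1←0x5c
6: · MOVVS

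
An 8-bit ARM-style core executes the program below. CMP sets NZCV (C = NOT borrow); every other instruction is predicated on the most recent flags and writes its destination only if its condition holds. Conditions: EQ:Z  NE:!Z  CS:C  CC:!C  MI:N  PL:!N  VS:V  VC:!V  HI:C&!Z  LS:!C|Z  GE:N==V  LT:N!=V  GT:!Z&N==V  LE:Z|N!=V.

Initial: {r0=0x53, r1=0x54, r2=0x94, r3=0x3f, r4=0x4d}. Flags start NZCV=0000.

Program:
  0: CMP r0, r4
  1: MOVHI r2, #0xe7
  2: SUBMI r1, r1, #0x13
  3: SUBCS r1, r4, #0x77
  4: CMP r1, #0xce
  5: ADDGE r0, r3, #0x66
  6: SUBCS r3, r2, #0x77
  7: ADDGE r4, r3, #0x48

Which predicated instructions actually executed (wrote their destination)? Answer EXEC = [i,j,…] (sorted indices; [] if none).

EXEC = [1,3,5,6,7]

0: ✓ CMP  NZCV=0010
1: ✓ MOVHI  r2←0xe7
2: · SUBMI
3: ✓ SUBCS  r1←0xd6
4: ✓ CMP  NZCV=0010
5: ✓ ADDGE  r0←0xa5
6: ✓ SUBCS  r3←0x70
7: ✓ ADDGE  r4←0xb8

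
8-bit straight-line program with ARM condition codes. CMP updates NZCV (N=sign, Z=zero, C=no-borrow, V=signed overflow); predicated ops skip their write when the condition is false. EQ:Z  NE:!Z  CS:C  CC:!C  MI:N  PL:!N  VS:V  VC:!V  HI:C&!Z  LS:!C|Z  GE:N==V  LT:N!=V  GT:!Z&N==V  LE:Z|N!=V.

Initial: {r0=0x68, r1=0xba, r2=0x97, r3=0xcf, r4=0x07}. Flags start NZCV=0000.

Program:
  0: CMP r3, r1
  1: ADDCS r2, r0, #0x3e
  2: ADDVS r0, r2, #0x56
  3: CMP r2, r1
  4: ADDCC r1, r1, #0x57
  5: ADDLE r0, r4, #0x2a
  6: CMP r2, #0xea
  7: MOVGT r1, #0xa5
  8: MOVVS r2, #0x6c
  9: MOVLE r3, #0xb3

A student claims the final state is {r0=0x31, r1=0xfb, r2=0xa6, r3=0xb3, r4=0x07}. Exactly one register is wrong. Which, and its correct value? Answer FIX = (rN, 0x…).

FIX = (r1, 0x11)

0: ✓ CMP  NZCV=0010
1: ✓ ADDCS  r2←0xa6
2: · ADDVS
3: ✓ CMP  NZCV=1000
4: ✓ ADDCC  r1←0x11
5: ✓ ADDLE  r0←0x31
6: ✓ CMP  NZCV=1000
7: · MOVGT
8: · MOVVS
9: ✓ MOVLE  r3←0xb3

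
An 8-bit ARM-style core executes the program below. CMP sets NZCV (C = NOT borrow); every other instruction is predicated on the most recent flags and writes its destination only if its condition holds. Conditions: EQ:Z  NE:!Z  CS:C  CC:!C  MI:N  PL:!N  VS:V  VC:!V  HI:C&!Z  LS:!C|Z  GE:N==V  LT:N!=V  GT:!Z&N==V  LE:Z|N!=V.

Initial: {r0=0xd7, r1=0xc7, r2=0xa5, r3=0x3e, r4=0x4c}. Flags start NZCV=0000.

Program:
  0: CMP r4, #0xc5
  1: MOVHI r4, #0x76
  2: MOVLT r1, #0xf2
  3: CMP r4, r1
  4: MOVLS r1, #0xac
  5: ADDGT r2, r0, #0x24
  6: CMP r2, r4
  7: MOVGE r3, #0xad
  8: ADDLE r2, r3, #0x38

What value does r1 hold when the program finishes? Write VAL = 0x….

VAL = 0xac

0: ✓ CMP  NZCV=1001
1: · MOVHI
2: · MOVLT
3: ✓ CMP  NZCV=1001
4: ✓ MOVLS  r1←0xac
5: ✓ ADDGT  r2←0xfb
6: ✓ CMP  NZCV=1010
7: · MOVGE
8: ✓ ADDLE  r2←0x76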